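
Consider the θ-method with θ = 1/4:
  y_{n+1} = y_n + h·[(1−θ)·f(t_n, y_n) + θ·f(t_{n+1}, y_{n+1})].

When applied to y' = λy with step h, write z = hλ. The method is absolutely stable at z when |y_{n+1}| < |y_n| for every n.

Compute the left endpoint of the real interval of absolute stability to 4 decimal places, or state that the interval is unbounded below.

With y'=λy (z=hλ):
  y_{n+1} = y_n + z·[3/4·y_n + 1/4·y_{n+1}] ⇒ (1 − 1/4z)y_{n+1} = (1 + 3/4z)y_n
  ⇒ R(z) = (1 + 3/4z)/(1 − 1/4z).

Solve |R(x)|<1 on ℝ⁻.
x=-1.54: |R|=0.1119
R=−1: 1+3/4x = −1+1/4x ⇒ -1/2x=2 ⇒ x=2/(-1/2)=-4.0000
Confirm numerically:
  x=-3.294: |R|=0.80642 <1
  x=-3.236: |R|=0.78883 <1
  x=-2.800: |R|=0.64706 <1
  x=-4.278: |R|=1.06717 >1
  x=-4.113: |R|=1.02786 >1
Interval (-4.0000, 0).

left endpoint -4.0000.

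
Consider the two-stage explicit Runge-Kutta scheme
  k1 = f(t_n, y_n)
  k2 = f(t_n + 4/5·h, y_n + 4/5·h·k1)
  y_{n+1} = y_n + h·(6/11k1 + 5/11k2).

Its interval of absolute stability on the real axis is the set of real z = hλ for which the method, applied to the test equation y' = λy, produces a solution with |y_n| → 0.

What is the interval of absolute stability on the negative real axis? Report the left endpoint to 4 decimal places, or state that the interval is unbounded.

z∈(-2.7500,0).

On y'=λy, z=hλ:
  k1=λy_n ⇒ h·k1=z·y_n;  k2=λ(1+4/5z)y_n ⇒ h·k2=z(1+4/5z)y_n
  y_{n+1}/y_n = 1 + 6/11z + 5/11z(1+4/5z) = 1 + z + 4/11z²
  so R(z) = 1 + z + 4/11z².

Need |R(x)|<1, x<0.
x=-1.16: |R|=0.3293
R=1: x+4/11x²=0 ⇒ x=−11/4=-2.7500; min R=1−1/(4·4/11)=0.3125>−1
Confirm numerically:
  x=-2.557: |R|=0.82055 <1
  x=-2.497: |R|=0.77028 <1
  x=-2.164: |R|=0.53887 <1
  x=-2.101: |R|=0.50416 <1
  x=-3.342: |R|=1.71944 >1
  x=-2.844: |R|=1.09721 >1
  x=-2.800: |R|=1.05091 >1
So |R|<1 on (-2.7500, 0).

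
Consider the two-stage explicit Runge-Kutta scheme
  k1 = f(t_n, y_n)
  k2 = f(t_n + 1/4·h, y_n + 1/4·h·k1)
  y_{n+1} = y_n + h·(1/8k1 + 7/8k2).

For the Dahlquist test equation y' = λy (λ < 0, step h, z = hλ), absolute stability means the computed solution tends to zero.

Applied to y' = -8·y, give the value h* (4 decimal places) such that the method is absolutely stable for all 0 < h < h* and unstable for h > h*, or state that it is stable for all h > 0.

Test eqn y'=λy, z=hλ:
  k1=λy_n ⇒ h·k1=z·y_n;  k2=λ(1+1/4z)y_n ⇒ h·k2=z(1+1/4z)y_n
  y_{n+1}/y_n = 1 + 1/8z + 7/8z(1+1/4z) = 1 + z + 7/32z²
  ⇒ R(z) = 1 + z + 7/32z².

Boundary: |R(x)|=1, x<0.
x=-1.51: |R|=0.0112
R=1: x+7/32x²=0 ⇒ x=−32/7=-4.5714; min R=1−1/(4·7/32)=-0.1429>−1
Confirm numerically:
  x=-3.940: |R|=0.45579 <1
  x=-3.702: |R|=0.29593 <1
  x=-3.237: |R|=0.05510 <1
  x=-4.947: |R|=1.40643 >1
  x=-4.806: |R|=1.24661 >1
  x=-4.771: |R|=1.20828 >1
Stable set (-4.5714, 0).

(-4.5714,0); λ=-8 ⇒ h* = (32/7)/8 = 0.5714.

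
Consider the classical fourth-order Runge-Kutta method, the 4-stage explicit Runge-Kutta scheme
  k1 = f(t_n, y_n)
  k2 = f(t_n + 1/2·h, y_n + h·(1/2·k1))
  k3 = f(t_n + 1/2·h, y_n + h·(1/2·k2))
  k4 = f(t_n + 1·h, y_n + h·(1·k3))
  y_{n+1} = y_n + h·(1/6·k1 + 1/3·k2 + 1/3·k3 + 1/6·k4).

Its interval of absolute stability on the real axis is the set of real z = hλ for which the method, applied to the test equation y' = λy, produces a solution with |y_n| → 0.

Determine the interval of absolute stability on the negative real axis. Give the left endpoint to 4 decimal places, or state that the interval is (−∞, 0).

(-2.7853, 0).

With y'=λy (z=hλ):
  order 4, 4-stage ⇒ R(z)=1+z+z^2/2+z^3/6+z^4/24
  (e.g. R(-1.46)=0.27643, |R|=0.27643)

Need |R(x)|<1, x<0.
x=-1.46: |R|=0.2764
|R(-2.91)|=1.2049 |R(-2.19)|=0.4159 |R(-1.55)|=0.2711
Bisect:
  x_lo=-3.0888 |R|=1.5627  x_hi=-0.1334 |R|=0.8752
  mid=-1.61107 |R|=0.27047 →hi
  mid=-2.34993 |R|=0.51897 →hi
  mid=-2.71936 |R|=0.90506 →hi
  mid=-2.90407 |R|=1.19436 →lo
  mid=-2.81172 |R|=1.04057 →lo
  mid=-2.76554 |R|=0.97062 →hi
  mid=-2.78863 |R|=1.00504 →lo
  ...
  [-2.78538,-2.78520] ⇒ x*=-2.7853
Stable set (-2.7853, 0).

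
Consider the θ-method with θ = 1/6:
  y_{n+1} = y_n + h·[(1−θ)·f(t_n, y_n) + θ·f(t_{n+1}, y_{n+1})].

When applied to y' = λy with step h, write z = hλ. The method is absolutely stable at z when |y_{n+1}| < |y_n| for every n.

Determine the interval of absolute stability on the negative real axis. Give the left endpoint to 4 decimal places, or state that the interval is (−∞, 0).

z∈(-3.0000,0).

With y'=λy (z=hλ):
  y_{n+1} = y_n + z·[5/6·y_n + 1/6·y_{n+1}] ⇒ (1 − 1/6z)y_{n+1} = (1 + 5/6z)y_n
  ⇒ R(z) = (1 + 5/6z)/(1 − 1/6z).

Solve |R(x)|<1 on ℝ⁻.
x=-1.07: |R|=0.0919
R=−1: 1+5/6x = −1+1/6x ⇒ -2/3x=2 ⇒ x=2/(-2/3)=-3.0000
Confirm numerically:
  x=-2.840: |R|=0.92760 <1
  x=-2.820: |R|=0.91837 <1
  x=-2.484: |R|=0.75672 <1
  x=-3.433: |R|=1.18361 >1
  x=-3.293: |R|=1.12612 >1
  x=-3.224: |R|=1.09714 >1
Interval (-3.0000, 0).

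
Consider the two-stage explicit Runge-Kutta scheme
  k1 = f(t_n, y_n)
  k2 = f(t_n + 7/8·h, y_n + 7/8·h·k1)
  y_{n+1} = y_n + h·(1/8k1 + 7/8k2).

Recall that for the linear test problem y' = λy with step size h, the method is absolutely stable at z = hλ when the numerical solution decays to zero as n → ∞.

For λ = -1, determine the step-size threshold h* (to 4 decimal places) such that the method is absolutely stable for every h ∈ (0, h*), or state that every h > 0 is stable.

(-1.3061,0); λ=-1 ⇒ h* = (64/49)/1 = 1.3061.

With y'=λy (z=hλ):
  k1=λy_n ⇒ h·k1=z·y_n;  k2=λ(1+7/8z)y_n ⇒ h·k2=z(1+7/8z)y_n
  y_{n+1}/y_n = 1 + 1/8z + 7/8z(1+7/8z) = 1 + z + 49/64z²
  ⇒ R(z) = 1 + z + 49/64z².

Find x<0 with |R(x)|<1.
x=-1.53: |R|=1.2623
R=1: x+49/64x²=0 ⇒ x=−64/49=-1.3061; min R=1−1/(4·49/64)=0.6735>−1
Confirm numerically:
  x=-1.036: |R|=0.78574 <1
  x=-0.831: |R|=0.69771 <1
  x=-0.828: |R|=0.69690 <1
  x=-0.759: |R|=0.68206 <1
  x=-1.797: |R|=1.67536 >1
  x=-1.398: |R|=1.09834 >1
So |R|<1 on (-1.3061, 0).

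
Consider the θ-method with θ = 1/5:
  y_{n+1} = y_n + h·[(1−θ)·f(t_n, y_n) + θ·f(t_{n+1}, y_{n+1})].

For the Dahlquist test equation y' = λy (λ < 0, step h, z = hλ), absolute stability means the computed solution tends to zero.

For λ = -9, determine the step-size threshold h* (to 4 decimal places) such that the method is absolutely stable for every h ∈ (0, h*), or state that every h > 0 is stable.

With y'=λy (z=hλ):
  y_{n+1} = y_n + z·[4/5·y_n + 1/5·y_{n+1}] ⇒ (1 − 1/5z)y_{n+1} = (1 + 4/5z)y_n
  Hence R(z) = (1 + 4/5z)/(1 − 1/5z).

Find x<0 with |R(x)|<1.
x=-1.58: |R|=0.2006
R=−1: 1+4/5x = −1+1/5x ⇒ -3/5x=2 ⇒ x=2/(-3/5)=-3.3333
Confirm numerically:
  x=-2.814: |R|=0.80061 <1
  x=-2.142: |R|=0.49958 <1
  x=-1.833: |R|=0.34128 <1
  x=-1.784: |R|=0.31486 <1
  x=-3.819: |R|=1.16521 >1
  x=-3.518: |R|=1.06504 >1
Interval (-3.3333, 0).

(-3.3333,0); λ=-9 ⇒ h* = (10/3)/9 = 0.3704.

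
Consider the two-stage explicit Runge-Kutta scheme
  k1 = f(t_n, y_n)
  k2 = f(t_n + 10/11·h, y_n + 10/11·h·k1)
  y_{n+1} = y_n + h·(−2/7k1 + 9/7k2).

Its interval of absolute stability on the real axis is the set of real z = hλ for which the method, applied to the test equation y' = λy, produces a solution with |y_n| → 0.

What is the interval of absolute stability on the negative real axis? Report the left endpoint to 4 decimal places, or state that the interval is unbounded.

With y'=λy (z=hλ):
  k1=λy_n ⇒ h·k1=z·y_n;  k2=λ(1+10/11z)y_n ⇒ h·k2=z(1+10/11z)y_n
  y_{n+1}/y_n = 1 − 2/7z + 9/7z(1+10/11z) = 1 + z + 90/77z²
  Hence R(z) = 1 + z + 90/77z².

Find x<0 with |R(x)|<1.
x=-1.1: |R|=1.3143
R=1: x+90/77x²=0 ⇒ x=−77/90=-0.8556; min R=1−1/(4·90/77)=0.7861>−1
Confirm numerically:
  x=-0.687: |R|=0.86465 <1
  x=-0.652: |R|=0.84487 <1
  x=-0.500: |R|=0.79221 <1
  x=-0.374: |R|=0.78949 <1
  x=-1.220: |R|=1.51969 >1
  x=-0.973: |R|=1.13357 >1
Stable set (-0.8556, 0).

(-0.8556, 0).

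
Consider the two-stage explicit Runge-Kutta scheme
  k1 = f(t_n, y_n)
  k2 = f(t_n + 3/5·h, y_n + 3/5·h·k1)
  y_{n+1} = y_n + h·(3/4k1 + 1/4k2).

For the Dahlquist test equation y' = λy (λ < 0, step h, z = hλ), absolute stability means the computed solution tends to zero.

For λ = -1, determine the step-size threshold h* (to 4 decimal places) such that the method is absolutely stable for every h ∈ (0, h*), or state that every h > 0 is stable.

(-6.6667,0); λ=-1 ⇒ h* = (20/3)/1 = 6.6667.

With y'=λy (z=hλ):
  k1=λy_n ⇒ h·k1=z·y_n;  k2=λ(1+3/5z)y_n ⇒ h·k2=z(1+3/5z)y_n
  y_{n+1}/y_n = 1 + 3/4z + 1/4z(1+3/5z) = 1 + z + 3/20z²
  R(z) = 1 + z + 3/20z².

Need |R(x)|<1, x<0.
x=-1.75: |R|=0.2906
R=1: x+3/20x²=0 ⇒ x=−20/3=-6.6667; min R=1−1/(4·3/20)=-0.6667>−1
Confirm numerically:
  x=-6.029: |R|=0.42333 <1
  x=-5.324: |R|=0.07225 <1
  x=-5.322: |R|=0.07345 <1
  x=-6.931: |R|=1.27481 >1
  x=-6.753: |R|=1.08745 >1
Interval (-6.6667, 0).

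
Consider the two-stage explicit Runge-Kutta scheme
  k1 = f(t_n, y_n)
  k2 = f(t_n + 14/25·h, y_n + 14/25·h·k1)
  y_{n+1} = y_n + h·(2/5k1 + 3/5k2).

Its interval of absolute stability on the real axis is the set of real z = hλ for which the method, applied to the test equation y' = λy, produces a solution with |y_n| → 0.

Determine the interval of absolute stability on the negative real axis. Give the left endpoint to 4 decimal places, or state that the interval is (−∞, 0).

(-2.9762, 0).

On y'=λy, z=hλ:
  k1=λy_n ⇒ h·k1=z·y_n;  k2=λ(1+14/25z)y_n ⇒ h·k2=z(1+14/25z)y_n
  y_{n+1}/y_n = 1 + 2/5z + 3/5z(1+14/25z) = 1 + z + 42/125z²
  Hence R(z) = 1 + z + 42/125z².

Find x<0 with |R(x)|<1.
x=-1.45: |R|=0.2564
R=1: x+42/125x²=0 ⇒ x=−125/42=-2.9762; min R=1−1/(4·42/125)=0.2560>−1
Confirm numerically:
  x=-2.649: |R|=0.70878 <1
  x=-1.869: |R|=0.30470 <1
  x=-1.551: |R|=0.25728 <1
  x=-3.500: |R|=1.61600 >1
  x=-3.420: |R|=1.50999 >1
  x=-3.392: |R|=1.47390 >1
Stable set (-2.9762, 0).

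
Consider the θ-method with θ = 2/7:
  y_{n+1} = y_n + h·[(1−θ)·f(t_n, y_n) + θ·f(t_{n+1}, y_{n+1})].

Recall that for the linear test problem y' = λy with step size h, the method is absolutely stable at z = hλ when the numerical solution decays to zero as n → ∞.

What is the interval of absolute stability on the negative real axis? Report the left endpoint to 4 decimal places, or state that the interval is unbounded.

z∈(-4.6667,0).

With y'=λy (z=hλ):
  y_{n+1} = y_n + z·[5/7·y_n + 2/7·y_{n+1}] ⇒ (1 − 2/7z)y_{n+1} = (1 + 5/7z)y_n
  so R(z) = (1 + 5/7z)/(1 − 2/7z).

Solve |R(x)|<1 on ℝ⁻.
x=-0.7: |R|=0.4167
R=−1: 1+5/7x = −1+2/7x ⇒ -3/7x=2 ⇒ x=2/(-3/7)=-4.6667
Confirm numerically:
  x=-4.496: |R|=0.96798 <1
  x=-3.303: |R|=0.69932 <1
  x=-3.248: |R|=0.68465 <1
  x=-5.215: |R|=1.09438 >1
  x=-5.129: |R|=1.08037 >1
  x=-4.873: |R|=1.03696 >1
So |R|<1 on (-4.6667, 0).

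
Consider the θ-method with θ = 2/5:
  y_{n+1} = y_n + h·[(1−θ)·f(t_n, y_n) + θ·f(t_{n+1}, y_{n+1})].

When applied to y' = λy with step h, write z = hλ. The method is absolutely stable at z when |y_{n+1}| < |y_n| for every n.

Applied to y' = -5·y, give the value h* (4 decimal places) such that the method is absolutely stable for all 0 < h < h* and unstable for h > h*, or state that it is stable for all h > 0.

With y'=λy (z=hλ):
  y_{n+1} = y_n + z·[3/5·y_n + 2/5·y_{n+1}] ⇒ (1 − 2/5z)y_{n+1} = (1 + 3/5z)y_n
  so R(z) = (1 + 3/5z)/(1 − 2/5z).

Solve |R(x)|<1 on ℝ⁻.
x=-0.68: |R|=0.4654
R=−1: 1+3/5x = −1+2/5x ⇒ -1/5x=2 ⇒ x=2/(-1/5)=-10.0000
Confirm numerically:
  x=-9.063: |R|=0.95948 <1
  x=-7.492: |R|=0.87450 <1
  x=-7.324: |R|=0.86380 <1
  x=-5.062: |R|=0.67350 <1
  x=-10.487: |R|=1.01875 >1
  x=-10.362: |R|=1.01407 >1
Stable set (-10.0000, 0).

(-10.0000,0); λ=-5 ⇒ h* = (10)/5 = 2.0000.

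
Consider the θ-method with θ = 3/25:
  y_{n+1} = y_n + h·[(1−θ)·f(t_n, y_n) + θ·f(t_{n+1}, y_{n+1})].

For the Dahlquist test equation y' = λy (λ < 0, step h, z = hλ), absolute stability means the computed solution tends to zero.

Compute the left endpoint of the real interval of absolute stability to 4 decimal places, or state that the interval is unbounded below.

z* = -2.6316.

Set f=λy, z=hλ:
  y_{n+1} = y_n + z·[22/25·y_n + 3/25·y_{n+1}] ⇒ (1 − 3/25z)y_{n+1} = (1 + 22/25z)y_n
  Hence R(z) = (1 + 22/25z)/(1 − 3/25z).

Solve |R(x)|<1 on ℝ⁻.
x=-0.38: |R|=0.6366
R=−1: 1+22/25x = −1+3/25x ⇒ -19/25x=2 ⇒ x=2/(-19/25)=-2.6316
Confirm numerically:
  x=-2.387: |R|=0.85551 <1
  x=-2.308: |R|=0.80742 <1
  x=-1.477: |R|=0.25463 <1
  x=-1.343: |R|=0.15660 <1
  x=-2.905: |R|=1.15409 >1
  x=-2.852: |R|=1.12481 >1
  x=-2.749: |R|=1.06710 >1
Interval (-2.6316, 0).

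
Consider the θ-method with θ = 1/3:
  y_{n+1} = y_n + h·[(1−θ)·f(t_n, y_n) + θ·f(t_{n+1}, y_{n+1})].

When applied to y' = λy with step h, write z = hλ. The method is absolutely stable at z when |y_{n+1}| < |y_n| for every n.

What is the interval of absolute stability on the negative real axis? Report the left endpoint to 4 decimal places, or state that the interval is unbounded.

z∈(-6.0000,0).

With y'=λy (z=hλ):
  y_{n+1} = y_n + z·[2/3·y_n + 1/3·y_{n+1}] ⇒ (1 − 1/3z)y_{n+1} = (1 + 2/3z)y_n
  ⇒ R(z) = (1 + 2/3z)/(1 − 1/3z).

Solve |R(x)|<1 on ℝ⁻.
x=-1.22: |R|=0.1327
R=−1: 1+2/3x = −1+1/3x ⇒ -1/3x=2 ⇒ x=2/(-1/3)=-6.0000
Confirm numerically:
  x=-5.099: |R|=0.88875 <1
  x=-4.498: |R|=0.79968 <1
  x=-3.829: |R|=0.68209 <1
  x=-2.995: |R|=0.49875 <1
  x=-6.306: |R|=1.03288 >1
  x=-6.136: |R|=1.01489 >1
Interval (-6.0000, 0).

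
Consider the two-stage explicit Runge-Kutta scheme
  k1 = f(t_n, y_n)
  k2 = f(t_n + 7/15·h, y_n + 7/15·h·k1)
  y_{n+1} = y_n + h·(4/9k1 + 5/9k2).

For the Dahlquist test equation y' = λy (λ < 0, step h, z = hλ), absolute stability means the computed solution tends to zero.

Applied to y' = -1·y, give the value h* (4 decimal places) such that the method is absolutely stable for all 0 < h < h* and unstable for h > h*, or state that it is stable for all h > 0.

Set f=λy, z=hλ:
  k1=λy_n ⇒ h·k1=z·y_n;  k2=λ(1+7/15z)y_n ⇒ h·k2=z(1+7/15z)y_n
  y_{n+1}/y_n = 1 + 4/9z + 5/9z(1+7/15z) = 1 + z + 7/27z²
  ⇒ R(z) = 1 + z + 7/27z².

Solve |R(x)|<1 on ℝ⁻.
x=-1.72: |R|=0.0470
R=1: x+7/27x²=0 ⇒ x=−27/7=-3.8571; min R=1−1/(4·7/27)=0.0357>−1
Confirm numerically:
  x=-2.957: |R|=0.30992 <1
  x=-2.586: |R|=0.14777 <1
  x=-2.431: |R|=0.10116 <1
  x=-1.590: |R|=0.06543 <1
  x=-4.199: |R|=1.37216 >1
  x=-4.027: |R|=1.17734 >1
  x=-3.897: |R|=1.04027 >1
Stable set (-3.8571, 0).

(-3.8571,0); λ=-1 ⇒ h* = (27/7)/1 = 3.8571.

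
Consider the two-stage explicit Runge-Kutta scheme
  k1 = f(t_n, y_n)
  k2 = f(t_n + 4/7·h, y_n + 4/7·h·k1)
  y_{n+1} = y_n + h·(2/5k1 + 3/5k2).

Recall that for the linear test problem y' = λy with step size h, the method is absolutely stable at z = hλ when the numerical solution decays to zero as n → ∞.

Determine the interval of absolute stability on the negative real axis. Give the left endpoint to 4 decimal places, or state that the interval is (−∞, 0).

With y'=λy (z=hλ):
  k1=λy_n ⇒ h·k1=z·y_n;  k2=λ(1+4/7z)y_n ⇒ h·k2=z(1+4/7z)y_n
  y_{n+1}/y_n = 1 + 2/5z + 3/5z(1+4/7z) = 1 + z + 12/35z²
  R(z) = 1 + z + 12/35z².

Need |R(x)|<1, x<0.
x=-1.63: |R|=0.2809
R=1: x+12/35x²=0 ⇒ x=−35/12=-2.9167; min R=1−1/(4·12/35)=0.2708>−1
Confirm numerically:
  x=-1.756: |R|=0.30121 <1
  x=-1.509: |R|=0.27171 <1
  x=-1.336: |R|=0.27596 <1
  x=-1.282: |R|=0.28149 <1
  x=-3.253: |R|=1.37512 >1
  x=-3.016: |R|=1.10272 >1
So |R|<1 on (-2.9167, 0).

z∈(-2.9167,0).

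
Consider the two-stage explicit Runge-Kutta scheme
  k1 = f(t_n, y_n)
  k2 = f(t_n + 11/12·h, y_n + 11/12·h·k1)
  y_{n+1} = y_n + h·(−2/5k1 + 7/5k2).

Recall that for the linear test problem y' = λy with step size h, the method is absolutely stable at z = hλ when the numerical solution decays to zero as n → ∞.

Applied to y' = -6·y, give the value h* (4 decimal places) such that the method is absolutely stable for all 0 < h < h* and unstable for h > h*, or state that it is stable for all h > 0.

(-0.7792,0); λ=-6 ⇒ h* = (60/77)/6 = 0.1299.

With y'=λy (z=hλ):
  k1=λy_n ⇒ h·k1=z·y_n;  k2=λ(1+11/12z)y_n ⇒ h·k2=z(1+11/12z)y_n
  y_{n+1}/y_n = 1 − 2/5z + 7/5z(1+11/12z) = 1 + z + 77/60z²
  R(z) = 1 + z + 77/60z².

Solve |R(x)|<1 on ℝ⁻.
x=-1.55: |R|=2.5332
R=1: x+77/60x²=0 ⇒ x=−60/77=-0.7792; min R=1−1/(4·77/60)=0.8052>−1
Confirm numerically:
  x=-0.747: |R|=0.96911 <1
  x=-0.684: |R|=0.91642 <1
  x=-0.522: |R|=0.82769 <1
  x=-0.328: |R|=0.81007 <1
  x=-1.142: |R|=1.53168 >1
  x=-0.907: |R|=1.14873 >1
Interval (-0.7792, 0).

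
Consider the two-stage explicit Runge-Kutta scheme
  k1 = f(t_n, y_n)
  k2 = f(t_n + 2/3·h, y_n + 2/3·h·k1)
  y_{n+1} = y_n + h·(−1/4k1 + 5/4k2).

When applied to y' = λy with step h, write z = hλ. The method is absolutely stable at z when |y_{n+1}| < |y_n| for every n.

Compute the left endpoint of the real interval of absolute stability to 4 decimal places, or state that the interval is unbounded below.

z* = -1.2000.

Set f=λy, z=hλ:
  k1=λy_n ⇒ h·k1=z·y_n;  k2=λ(1+2/3z)y_n ⇒ h·k2=z(1+2/3z)y_n
  y_{n+1}/y_n = 1 − 1/4z + 5/4z(1+2/3z) = 1 + z + 5/6z²
  ⇒ R(z) = 1 + z + 5/6z².

Solve |R(x)|<1 on ℝ⁻.
x=-1.56: |R|=1.4680
R=1: x+5/6x²=0 ⇒ x=−6/5=-1.2000; min R=1−1/(4·5/6)=0.7000>−1
Confirm numerically:
  x=-0.915: |R|=0.78269 <1
  x=-0.859: |R|=0.75590 <1
  x=-0.738: |R|=0.71587 <1
  x=-1.400: |R|=1.23333 >1
  x=-1.252: |R|=1.05425 >1
Interval (-1.2000, 0).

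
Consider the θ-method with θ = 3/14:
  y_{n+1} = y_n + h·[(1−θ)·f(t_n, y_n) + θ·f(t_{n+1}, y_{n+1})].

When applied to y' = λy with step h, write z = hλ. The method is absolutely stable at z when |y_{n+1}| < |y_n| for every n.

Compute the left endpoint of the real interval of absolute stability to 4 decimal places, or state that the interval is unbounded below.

Test eqn y'=λy, z=hλ:
  y_{n+1} = y_n + z·[11/14·y_n + 3/14·y_{n+1}] ⇒ (1 − 3/14z)y_{n+1} = (1 + 11/14z)y_n
  ⇒ R(z) = (1 + 11/14z)/(1 − 3/14z).

Boundary: |R(x)|=1, x<0.
x=-1.24: |R|=0.0203
R=−1: 1+11/14x = −1+3/14x ⇒ -4/7x=2 ⇒ x=2/(-4/7)=-3.5000
Confirm numerically:
  x=-3.193: |R|=0.89584 <1
  x=-2.873: |R|=0.77824 <1
  x=-1.937: |R|=0.36884 <1
  x=-3.962: |R|=1.14278 >1
  x=-3.832: |R|=1.10417 >1
  x=-3.637: |R|=1.04400 >1
Interval (-3.5000, 0).

z* = -3.5000.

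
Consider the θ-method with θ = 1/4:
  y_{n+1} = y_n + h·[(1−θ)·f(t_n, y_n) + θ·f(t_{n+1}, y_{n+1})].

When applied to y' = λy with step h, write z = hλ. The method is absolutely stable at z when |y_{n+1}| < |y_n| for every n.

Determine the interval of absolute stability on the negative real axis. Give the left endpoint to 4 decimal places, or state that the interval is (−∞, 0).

z∈(-4.0000,0).

With y'=λy (z=hλ):
  y_{n+1} = y_n + z·[3/4·y_n + 1/4·y_{n+1}] ⇒ (1 − 1/4z)y_{n+1} = (1 + 3/4z)y_n
  R(z) = (1 + 3/4z)/(1 − 1/4z).

Find x<0 with |R(x)|<1.
x=-1.39: |R|=0.0315
R=−1: 1+3/4x = −1+1/4x ⇒ -1/2x=2 ⇒ x=2/(-1/2)=-4.0000
Confirm numerically:
  x=-3.680: |R|=0.91667 <1
  x=-2.623: |R|=0.58418 <1
  x=-1.865: |R|=0.27195 <1
  x=-1.657: |R|=0.17165 <1
  x=-4.560: |R|=1.13084 >1
  x=-4.197: |R|=1.04807 >1
  x=-4.177: |R|=1.04329 >1
Interval (-4.0000, 0).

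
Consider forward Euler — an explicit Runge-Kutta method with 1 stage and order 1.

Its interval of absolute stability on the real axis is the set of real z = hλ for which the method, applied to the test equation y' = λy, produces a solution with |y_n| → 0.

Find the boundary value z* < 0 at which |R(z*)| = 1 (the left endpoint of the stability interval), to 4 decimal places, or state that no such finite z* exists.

Set f=λy, z=hλ:
  order 1, 1-stage ⇒ R(z)=1+z
  (e.g. R(-1.08)=-0.08000, |R|=0.08000)

Need |R(x)|<1, x<0.
x=-1.08: |R|=0.0800
|R(-2.02)|=1.0200 |R(-1.88)|=0.8800 |R(-1.58)|=0.5800
Bisect:
  x_lo=-2.7107 |R|=1.7107  x_hi=-0.3114 |R|=0.6886
  mid=-1.51106 |R|=0.51106 →hi
  mid=-2.11089 |R|=1.11089 →lo
  mid=-1.81097 |R|=0.81097 →hi
  mid=-1.96093 |R|=0.96093 →hi
  mid=-2.03591 |R|=1.03591 →lo
  mid=-1.99842 |R|=0.99842 →hi
  mid=-2.01717 |R|=1.01717 →lo
  mid=-2.00779 |R|=1.00779 →lo
  mid=-2.00311 |R|=1.00311 →lo
  mid=-2.00076 |R|=1.00076 →lo
  ...
  [-2.00003,-1.99989] ⇒ x*=-2.0000
So |R|<1 on (-2.0000, 0).

left endpoint -2.0000.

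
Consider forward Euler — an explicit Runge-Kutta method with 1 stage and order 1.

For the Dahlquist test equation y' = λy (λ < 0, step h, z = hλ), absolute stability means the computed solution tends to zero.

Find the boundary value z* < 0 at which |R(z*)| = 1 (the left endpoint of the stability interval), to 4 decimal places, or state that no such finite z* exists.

On y'=λy, z=hλ:
  order 1, 1-stage ⇒ R(z)=1+z
  (e.g. R(-0.48)=0.52000, |R|=0.52000)

Need |R(x)|<1, x<0.
x=-0.48: |R|=0.5200
|R(-2.01)|=1.0100 |R(-1.1)|=0.1000 |R(-0.65)|=0.3500
Bisect:
  x_lo=-2.3959 |R|=1.3959  x_hi=-0.1197 |R|=0.8803
  mid=-1.25778 |R|=0.25778 →hi
  mid=-1.82685 |R|=0.82685 →hi
  mid=-2.11138 |R|=1.11138 →lo
  mid=-1.96911 |R|=0.96911 →hi
  mid=-2.04025 |R|=1.04025 →lo
  mid=-2.00468 |R|=1.00468 →lo
  mid=-1.98690 |R|=0.98690 →hi
  ...
  [-2.00010,-1.99996] ⇒ x*=-2.0000
Stable set (-2.0000, 0).

left endpoint -2.0000.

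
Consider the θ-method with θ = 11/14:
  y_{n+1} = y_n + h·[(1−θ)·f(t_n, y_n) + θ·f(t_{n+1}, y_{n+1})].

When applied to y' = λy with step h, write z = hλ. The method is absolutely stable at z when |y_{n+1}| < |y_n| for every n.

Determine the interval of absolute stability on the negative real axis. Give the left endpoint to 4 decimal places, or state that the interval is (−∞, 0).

On y'=λy, z=hλ:
  y_{n+1} = y_n + z·[3/14·y_n + 11/14·y_{n+1}] ⇒ (1 − 11/14z)y_{n+1} = (1 + 3/14z)y_n
  ⇒ R(z) = (1 + 3/14z)/(1 − 11/14z).

Boundary: |R(x)|=1, x<0.
x=-0.95: |R|=0.4560
x=-2: |R|=0.2222
x=-10: |R|=0.1290
x=-100: |R|=0.2567
θ=11/14≥1/2 ⇒ |1+3/14x|<|1−11/14x| ∀x<0 ⇒ stable on all of ℝ⁻.

interval (−∞, 0).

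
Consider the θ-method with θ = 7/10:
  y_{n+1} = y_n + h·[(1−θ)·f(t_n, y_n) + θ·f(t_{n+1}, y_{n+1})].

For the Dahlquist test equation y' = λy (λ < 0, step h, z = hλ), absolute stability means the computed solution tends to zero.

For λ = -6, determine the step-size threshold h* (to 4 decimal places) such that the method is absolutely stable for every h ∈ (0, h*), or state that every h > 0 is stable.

interval (−∞, 0). Any h>0 works for λ=-6.

Set f=λy, z=hλ:
  y_{n+1} = y_n + z·[3/10·y_n + 7/10·y_{n+1}] ⇒ (1 − 7/10z)y_{n+1} = (1 + 3/10z)y_n
  so R(z) = (1 + 3/10z)/(1 − 7/10z).

Need |R(x)|<1, x<0.
x=-0.64: |R|=0.5580
x=-2: |R|=0.1667
x=-10: |R|=0.2500
x=-100: |R|=0.4085
θ=7/10≥1/2 ⇒ |1+3/10x|<|1−7/10x| ∀x<0 ⇒ stable on all of ℝ⁻.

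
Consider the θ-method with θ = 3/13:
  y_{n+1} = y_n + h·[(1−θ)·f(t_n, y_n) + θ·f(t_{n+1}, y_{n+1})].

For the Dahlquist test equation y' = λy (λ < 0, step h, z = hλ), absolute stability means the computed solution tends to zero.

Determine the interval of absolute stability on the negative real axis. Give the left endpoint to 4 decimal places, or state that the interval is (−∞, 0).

(-3.7143, 0).

Test eqn y'=λy, z=hλ:
  y_{n+1} = y_n + z·[10/13·y_n + 3/13·y_{n+1}] ⇒ (1 − 3/13z)y_{n+1} = (1 + 10/13z)y_n
  R(z) = (1 + 10/13z)/(1 − 3/13z).

Need |R(x)|<1, x<0.
x=-1.43: |R|=0.0752
R=−1: 1+10/13x = −1+3/13x ⇒ -7/13x=2 ⇒ x=2/(-7/13)=-3.7143
Confirm numerically:
  x=-3.176: |R|=0.83274 <1
  x=-2.576: |R|=0.61559 <1
  x=-2.249: |R|=0.48058 <1
  x=-2.092: |R|=0.41087 <1
  x=-3.986: |R|=1.07621 >1
  x=-3.870: |R|=1.04429 >1
  x=-3.759: |R|=1.01289 >1
So |R|<1 on (-3.7143, 0).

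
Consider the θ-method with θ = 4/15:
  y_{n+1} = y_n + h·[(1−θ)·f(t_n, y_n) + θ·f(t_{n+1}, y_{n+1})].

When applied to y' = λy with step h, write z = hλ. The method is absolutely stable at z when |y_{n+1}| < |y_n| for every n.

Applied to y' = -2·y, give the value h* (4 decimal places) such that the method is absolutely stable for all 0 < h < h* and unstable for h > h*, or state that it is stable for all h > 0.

Set f=λy, z=hλ:
  y_{n+1} = y_n + z·[11/15·y_n + 4/15·y_{n+1}] ⇒ (1 − 4/15z)y_{n+1} = (1 + 11/15z)y_n
  R(z) = (1 + 11/15z)/(1 − 4/15z).

Solve |R(x)|<1 on ℝ⁻.
x=-1.26: |R|=0.0569
R=−1: 1+11/15x = −1+4/15x ⇒ -7/15x=2 ⇒ x=2/(-7/15)=-4.2857
Confirm numerically:
  x=-3.987: |R|=0.93244 <1
  x=-2.987: |R|=0.66265 <1
  x=-2.620: |R|=0.54239 <1
  x=-1.989: |R|=0.29966 <1
  x=-4.646: |R|=1.07510 >1
  x=-4.369: |R|=1.01795 >1
So |R|<1 on (-4.2857, 0).

(-4.2857,0); λ=-2 ⇒ h* = (30/7)/2 = 2.1429.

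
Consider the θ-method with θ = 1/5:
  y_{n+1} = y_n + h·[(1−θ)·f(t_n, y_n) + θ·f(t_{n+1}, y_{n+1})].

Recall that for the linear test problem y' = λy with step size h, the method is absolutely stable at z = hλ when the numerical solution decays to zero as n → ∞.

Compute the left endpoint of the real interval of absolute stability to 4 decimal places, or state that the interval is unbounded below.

z* = -3.3333.

Set f=λy, z=hλ:
  y_{n+1} = y_n + z·[4/5·y_n + 1/5·y_{n+1}] ⇒ (1 − 1/5z)y_{n+1} = (1 + 4/5z)y_n
  R(z) = (1 + 4/5z)/(1 − 1/5z).

Find x<0 with |R(x)|<1.
x=-1.67: |R|=0.2519
R=−1: 1+4/5x = −1+1/5x ⇒ -3/5x=2 ⇒ x=2/(-3/5)=-3.3333
Confirm numerically:
  x=-2.848: |R|=0.81448 <1
  x=-2.679: |R|=0.74437 <1
  x=-2.503: |R|=0.66800 <1
  x=-2.446: |R|=0.64249 <1
  x=-3.769: |R|=1.14905 >1
  x=-3.515: |R|=1.06400 >1
  x=-3.356: |R|=1.00814 >1
Interval (-3.3333, 0).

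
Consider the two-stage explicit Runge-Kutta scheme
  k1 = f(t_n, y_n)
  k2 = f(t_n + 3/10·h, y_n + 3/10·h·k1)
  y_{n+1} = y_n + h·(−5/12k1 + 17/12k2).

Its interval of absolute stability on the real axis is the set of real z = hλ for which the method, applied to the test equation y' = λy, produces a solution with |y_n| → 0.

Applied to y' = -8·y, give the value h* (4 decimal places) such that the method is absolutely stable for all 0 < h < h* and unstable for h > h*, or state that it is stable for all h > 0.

Set f=λy, z=hλ:
  k1=λy_n ⇒ h·k1=z·y_n;  k2=λ(1+3/10z)y_n ⇒ h·k2=z(1+3/10z)y_n
  y_{n+1}/y_n = 1 − 5/12z + 17/12z(1+3/10z) = 1 + z + 17/40z²
  Hence R(z) = 1 + z + 17/40z².

Need |R(x)|<1, x<0.
x=-1.64: |R|=0.5031
R=1: x+17/40x²=0 ⇒ x=−40/17=-2.3529; min R=1−1/(4·17/40)=0.4118>−1
Confirm numerically:
  x=-2.096: |R|=0.77112 <1
  x=-1.975: |R|=0.68277 <1
  x=-1.023: |R|=0.42177 <1
  x=-2.862: |R|=1.61919 >1
  x=-2.502: |R|=1.15850 >1
So |R|<1 on (-2.3529, 0).

(-2.3529,0); λ=-8 ⇒ h* = (40/17)/8 = 0.2941.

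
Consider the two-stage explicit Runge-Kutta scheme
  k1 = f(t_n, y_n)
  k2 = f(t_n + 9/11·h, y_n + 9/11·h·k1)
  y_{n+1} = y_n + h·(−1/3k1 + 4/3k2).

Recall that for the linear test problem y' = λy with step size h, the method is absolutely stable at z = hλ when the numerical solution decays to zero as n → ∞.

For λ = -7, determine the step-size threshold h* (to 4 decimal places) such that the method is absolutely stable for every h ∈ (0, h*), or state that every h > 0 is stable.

With y'=λy (z=hλ):
  k1=λy_n ⇒ h·k1=z·y_n;  k2=λ(1+9/11z)y_n ⇒ h·k2=z(1+9/11z)y_n
  y_{n+1}/y_n = 1 − 1/3z + 4/3z(1+9/11z) = 1 + z + 12/11z²
  ⇒ R(z) = 1 + z + 12/11z².

Need |R(x)|<1, x<0.
x=-0.66: |R|=0.8152
R=1: x+12/11x²=0 ⇒ x=−11/12=-0.9167; min R=1−1/(4·12/11)=0.7708>−1
Confirm numerically:
  x=-0.724: |R|=0.84783 <1
  x=-0.542: |R|=0.77847 <1
  x=-0.441: |R|=0.77116 <1
  x=-1.475: |R|=1.89841 >1
  x=-1.424: |R|=1.78812 >1
  x=-1.219: |R|=1.40205 >1
So |R|<1 on (-0.9167, 0).

(-0.9167,0); λ=-7 ⇒ h* = (11/12)/7 = 0.1310.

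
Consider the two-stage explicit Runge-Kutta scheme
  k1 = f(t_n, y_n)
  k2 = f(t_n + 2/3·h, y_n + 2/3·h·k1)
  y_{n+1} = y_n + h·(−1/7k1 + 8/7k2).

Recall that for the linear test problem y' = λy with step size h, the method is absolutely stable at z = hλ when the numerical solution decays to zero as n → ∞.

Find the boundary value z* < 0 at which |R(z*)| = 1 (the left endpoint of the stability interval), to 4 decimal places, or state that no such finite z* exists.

left endpoint -1.3125.

On y'=λy, z=hλ:
  k1=λy_n ⇒ h·k1=z·y_n;  k2=λ(1+2/3z)y_n ⇒ h·k2=z(1+2/3z)y_n
  y_{n+1}/y_n = 1 − 1/7z + 8/7z(1+2/3z) = 1 + z + 16/21z²
  so R(z) = 1 + z + 16/21z².

Find x<0 with |R(x)|<1.
x=-1.15: |R|=0.8576
R=1: x+16/21x²=0 ⇒ x=−21/16=-1.3125; min R=1−1/(4·16/21)=0.6719>−1
Confirm numerically:
  x=-1.182: |R|=0.88248 <1
  x=-0.847: |R|=0.69960 <1
  x=-0.692: |R|=0.67285 <1
  x=-1.632: |R|=1.39728 >1
  x=-1.562: |R|=1.29693 >1
So |R|<1 on (-1.3125, 0).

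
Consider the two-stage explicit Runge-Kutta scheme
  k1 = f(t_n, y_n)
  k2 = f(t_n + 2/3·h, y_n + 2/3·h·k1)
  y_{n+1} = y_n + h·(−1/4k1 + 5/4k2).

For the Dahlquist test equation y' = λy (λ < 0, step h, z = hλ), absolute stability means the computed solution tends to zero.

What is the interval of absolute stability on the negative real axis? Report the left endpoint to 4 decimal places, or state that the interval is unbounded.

(-1.2000, 0).

Test eqn y'=λy, z=hλ:
  k1=λy_n ⇒ h·k1=z·y_n;  k2=λ(1+2/3z)y_n ⇒ h·k2=z(1+2/3z)y_n
  y_{n+1}/y_n = 1 − 1/4z + 5/4z(1+2/3z) = 1 + z + 5/6z²
  so R(z) = 1 + z + 5/6z².

Find x<0 with |R(x)|<1.
x=-0.97: |R|=0.8141
R=1: x+5/6x²=0 ⇒ x=−6/5=-1.2000; min R=1−1/(4·5/6)=0.7000>−1
Confirm numerically:
  x=-1.068: |R|=0.88252 <1
  x=-0.962: |R|=0.80920 <1
  x=-0.765: |R|=0.72269 <1
  x=-0.510: |R|=0.70675 <1
  x=-1.449: |R|=1.30067 >1
  x=-1.379: |R|=1.20570 >1
So |R|<1 on (-1.2000, 0).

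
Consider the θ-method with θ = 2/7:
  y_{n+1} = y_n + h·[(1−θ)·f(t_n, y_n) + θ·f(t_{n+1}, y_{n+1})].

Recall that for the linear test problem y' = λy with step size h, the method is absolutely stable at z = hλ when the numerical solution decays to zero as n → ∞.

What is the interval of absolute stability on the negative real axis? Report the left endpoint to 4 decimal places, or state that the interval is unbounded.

(-4.6667, 0).

Set f=λy, z=hλ:
  y_{n+1} = y_n + z·[5/7·y_n + 2/7·y_{n+1}] ⇒ (1 − 2/7z)y_{n+1} = (1 + 5/7z)y_n
  so R(z) = (1 + 5/7z)/(1 − 2/7z).

Find x<0 with |R(x)|<1.
x=-0.44: |R|=0.6091
R=−1: 1+5/7x = −1+2/7x ⇒ -3/7x=2 ⇒ x=2/(-3/7)=-4.6667
Confirm numerically:
  x=-4.248: |R|=0.91895 <1
  x=-3.744: |R|=0.80895 <1
  x=-3.189: |R|=0.66864 <1
  x=-3.122: |R|=0.65011 <1
  x=-4.887: |R|=1.03941 >1
  x=-4.876: |R|=1.03749 >1
  x=-4.742: |R|=1.01371 >1
Interval (-4.6667, 0).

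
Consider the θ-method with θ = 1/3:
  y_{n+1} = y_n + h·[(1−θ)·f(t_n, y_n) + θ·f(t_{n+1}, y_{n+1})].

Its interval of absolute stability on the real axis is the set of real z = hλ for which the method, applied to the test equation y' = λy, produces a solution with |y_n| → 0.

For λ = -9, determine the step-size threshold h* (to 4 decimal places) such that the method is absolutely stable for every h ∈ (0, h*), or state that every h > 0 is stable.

(-6.0000,0); λ=-9 ⇒ h* = (6)/9 = 0.6667.

With y'=λy (z=hλ):
  y_{n+1} = y_n + z·[2/3·y_n + 1/3·y_{n+1}] ⇒ (1 − 1/3z)y_{n+1} = (1 + 2/3z)y_n
  R(z) = (1 + 2/3z)/(1 − 1/3z).

Need |R(x)|<1, x<0.
x=-1.15: |R|=0.1687
R=−1: 1+2/3x = −1+1/3x ⇒ -1/3x=2 ⇒ x=2/(-1/3)=-6.0000
Confirm numerically:
  x=-5.108: |R|=0.88999 <1
  x=-4.382: |R|=0.78082 <1
  x=-4.373: |R|=0.77933 <1
  x=-3.784: |R|=0.67335 <1
  x=-6.234: |R|=1.02534 >1
  x=-6.178: |R|=1.01939 >1
So |R|<1 on (-6.0000, 0).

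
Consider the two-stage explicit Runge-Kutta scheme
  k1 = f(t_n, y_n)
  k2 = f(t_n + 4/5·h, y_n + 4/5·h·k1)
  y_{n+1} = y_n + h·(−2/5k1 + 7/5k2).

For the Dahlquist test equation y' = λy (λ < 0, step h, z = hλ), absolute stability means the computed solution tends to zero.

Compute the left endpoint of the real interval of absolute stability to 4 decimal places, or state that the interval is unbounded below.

left endpoint -0.8929.

Set f=λy, z=hλ:
  k1=λy_n ⇒ h·k1=z·y_n;  k2=λ(1+4/5z)y_n ⇒ h·k2=z(1+4/5z)y_n
  y_{n+1}/y_n = 1 − 2/5z + 7/5z(1+4/5z) = 1 + z + 28/25z²
  so R(z) = 1 + z + 28/25z².

Need |R(x)|<1, x<0.
x=-0.54: |R|=0.7866
R=1: x+28/25x²=0 ⇒ x=−25/28=-0.8929; min R=1−1/(4·28/25)=0.7768>−1
Confirm numerically:
  x=-0.718: |R|=0.85939 <1
  x=-0.587: |R|=0.79892 <1
  x=-0.534: |R|=0.78537 <1
  x=-1.286: |R|=1.56625 >1
  x=-0.984: |R|=1.10045 >1
So |R|<1 on (-0.8929, 0).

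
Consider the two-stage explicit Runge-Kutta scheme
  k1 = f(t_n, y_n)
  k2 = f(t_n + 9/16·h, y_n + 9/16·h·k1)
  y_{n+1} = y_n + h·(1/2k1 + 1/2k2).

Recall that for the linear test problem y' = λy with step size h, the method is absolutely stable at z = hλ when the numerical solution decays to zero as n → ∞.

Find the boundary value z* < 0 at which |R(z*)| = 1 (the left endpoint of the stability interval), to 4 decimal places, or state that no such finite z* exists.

z* = -3.5556.

With y'=λy (z=hλ):
  k1=λy_n ⇒ h·k1=z·y_n;  k2=λ(1+9/16z)y_n ⇒ h·k2=z(1+9/16z)y_n
  y_{n+1}/y_n = 1 + 1/2z + 1/2z(1+9/16z) = 1 + z + 9/32z²
  Hence R(z) = 1 + z + 9/32z².

Boundary: |R(x)|=1, x<0.
x=-0.77: |R|=0.3968
R=1: x+9/32x²=0 ⇒ x=−32/9=-3.5556; min R=1−1/(4·9/32)=0.1111>−1
Confirm numerically:
  x=-2.945: |R|=0.49429 <1
  x=-2.569: |R|=0.28718 <1
  x=-1.574: |R|=0.12279 <1
  x=-4.064: |R|=1.58115 >1
  x=-4.048: |R|=1.56065 >1
  x=-3.771: |R|=1.22850 >1
Stable set (-3.5556, 0).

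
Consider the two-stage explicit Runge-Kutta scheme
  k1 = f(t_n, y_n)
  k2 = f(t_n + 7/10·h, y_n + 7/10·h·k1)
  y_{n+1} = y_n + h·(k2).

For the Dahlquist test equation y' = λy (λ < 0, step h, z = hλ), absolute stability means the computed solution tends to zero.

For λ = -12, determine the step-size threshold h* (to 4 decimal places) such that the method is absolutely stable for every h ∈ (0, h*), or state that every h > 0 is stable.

(-1.4286,0); λ=-12 ⇒ h* = (10/7)/12 = 0.1190.

With y'=λy (z=hλ):
  k1=λy_n ⇒ h·k1=z·y_n;  k2=λ(1+7/10z)y_n ⇒ h·k2=z(1+7/10z)y_n
  y_{n+1}/y_n = 1 + z(1+7/10z) = 1 + z + 7/10z²
  so R(z) = 1 + z + 7/10z².

Boundary: |R(x)|=1, x<0.
x=-1.35: |R|=0.9257
R=1: x+7/10x²=0 ⇒ x=−10/7=-1.4286; min R=1−1/(4·7/10)=0.6429>−1
Confirm numerically:
  x=-1.171: |R|=0.78887 <1
  x=-1.052: |R|=0.72269 <1
  x=-1.033: |R|=0.71396 <1
  x=-1.843: |R|=1.53465 >1
  x=-1.776: |R|=1.43192 >1
  x=-1.602: |R|=1.19448 >1
So |R|<1 on (-1.4286, 0).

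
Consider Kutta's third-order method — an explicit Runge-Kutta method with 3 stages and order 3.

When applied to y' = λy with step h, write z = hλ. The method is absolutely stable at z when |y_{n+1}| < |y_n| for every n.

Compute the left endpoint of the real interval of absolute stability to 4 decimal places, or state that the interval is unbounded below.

z* = -2.5127.

Set f=λy, z=hλ:
  order 3, 3-stage ⇒ R(z)=1+z+z^2/2+z^3/6
  (e.g. R(-0.94)=0.36337, |R|=0.36337)

Need |R(x)|<1, x<0.
x=-0.94: |R|=0.3634
|R(-1.9)|=0.2382 |R(-1.37)|=0.1399 |R(-0.98)|=0.3433
Bisect:
  x_lo=-3.1297 |R|=2.3413  x_hi=-0.3758 |R|=0.6860
  mid=-1.75272 |R|=0.11411 →hi
  mid=-2.44119 |R|=0.88616 →hi
  mid=-2.78543 |R|=1.50796 →lo
  mid=-2.61331 |R|=1.17316 →lo
  mid=-2.52725 |R|=1.02401 →lo
  mid=-2.48422 |R|=0.95371 →hi
  mid=-2.50573 |R|=0.98851 →hi
  ...
  [-2.51279,-2.51263] ⇒ x*=-2.5127
So |R|<1 on (-2.5127, 0).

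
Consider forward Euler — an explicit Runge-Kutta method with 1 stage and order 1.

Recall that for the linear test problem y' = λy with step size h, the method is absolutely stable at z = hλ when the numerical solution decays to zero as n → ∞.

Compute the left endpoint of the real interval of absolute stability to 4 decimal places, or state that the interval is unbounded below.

Test eqn y'=λy, z=hλ:
  order 1, 1-stage ⇒ R(z)=1+z
  (e.g. R(-0.57)=0.43000, |R|=0.43000)

Find x<0 with |R(x)|<1.
x=-0.57: |R|=0.4300
|R(-1.03)|=0.0300 |R(-0.86)|=0.1400 |R(-0.65)|=0.3500
Bisect:
  x_lo=-2.5070 |R|=1.5070  x_hi=-0.0948 |R|=0.9052
  mid=-1.30087 |R|=0.30087 →hi
  mid=-1.90392 |R|=0.90392 →hi
  mid=-2.20545 |R|=1.20545 →lo
  mid=-2.05469 |R|=1.05469 →lo
  mid=-1.97931 |R|=0.97931 →hi
  mid=-2.01700 |R|=1.01700 →lo
  mid=-1.99815 |R|=0.99815 →hi
  ...
  [-2.00006,-1.99992] ⇒ x*=-2.0000
So |R|<1 on (-2.0000, 0).

left endpoint -2.0000.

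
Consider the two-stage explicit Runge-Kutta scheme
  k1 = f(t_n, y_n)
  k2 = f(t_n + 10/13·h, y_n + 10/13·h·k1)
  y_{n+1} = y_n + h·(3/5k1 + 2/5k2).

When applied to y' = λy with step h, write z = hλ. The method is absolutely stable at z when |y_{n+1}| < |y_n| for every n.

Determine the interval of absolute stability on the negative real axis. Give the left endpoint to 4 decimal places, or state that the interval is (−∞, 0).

Set f=λy, z=hλ:
  k1=λy_n ⇒ h·k1=z·y_n;  k2=λ(1+10/13z)y_n ⇒ h·k2=z(1+10/13z)y_n
  y_{n+1}/y_n = 1 + 3/5z + 2/5z(1+10/13z) = 1 + z + 4/13z²
  R(z) = 1 + z + 4/13z².

Find x<0 with |R(x)|<1.
x=-1.12: |R|=0.2660
R=1: x+4/13x²=0 ⇒ x=−13/4=-3.2500; min R=1−1/(4·4/13)=0.1875>−1
Confirm numerically:
  x=-2.906: |R|=0.69241 <1
  x=-2.457: |R|=0.40049 <1
  x=-2.247: |R|=0.30654 <1
  x=-1.700: |R|=0.18923 <1
  x=-3.773: |R|=1.60716 >1
  x=-3.396: |R|=1.15256 >1
Stable set (-3.2500, 0).

z∈(-3.2500,0).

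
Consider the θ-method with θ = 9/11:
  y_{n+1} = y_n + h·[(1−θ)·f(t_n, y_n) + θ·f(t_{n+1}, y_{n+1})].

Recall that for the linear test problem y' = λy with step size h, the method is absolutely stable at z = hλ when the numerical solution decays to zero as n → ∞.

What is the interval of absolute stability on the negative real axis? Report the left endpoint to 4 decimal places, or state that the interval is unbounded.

(−∞, 0) — no finite endpoint.

On y'=λy, z=hλ:
  y_{n+1} = y_n + z·[2/11·y_n + 9/11·y_{n+1}] ⇒ (1 − 9/11z)y_{n+1} = (1 + 2/11z)y_n
  Hence R(z) = (1 + 2/11z)/(1 − 9/11z).

Solve |R(x)|<1 on ℝ⁻.
x=-1.17: |R|=0.4022
x=-2: |R|=0.2414
x=-10: |R|=0.0891
x=-100: |R|=0.2075
θ=9/11≥1/2 ⇒ |1+2/11x|<|1−9/11x| ∀x<0 ⇒ unbounded interval.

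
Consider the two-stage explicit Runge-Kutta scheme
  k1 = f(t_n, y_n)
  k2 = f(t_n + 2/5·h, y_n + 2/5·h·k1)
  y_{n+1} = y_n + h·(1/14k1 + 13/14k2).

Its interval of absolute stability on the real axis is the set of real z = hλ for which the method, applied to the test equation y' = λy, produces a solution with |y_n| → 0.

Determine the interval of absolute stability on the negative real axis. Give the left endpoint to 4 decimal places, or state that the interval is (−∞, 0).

(-2.6923, 0).

On y'=λy, z=hλ:
  k1=λy_n ⇒ h·k1=z·y_n;  k2=λ(1+2/5z)y_n ⇒ h·k2=z(1+2/5z)y_n
  y_{n+1}/y_n = 1 + 1/14z + 13/14z(1+2/5z) = 1 + z + 13/35z²
  Hence R(z) = 1 + z + 13/35z².

Solve |R(x)|<1 on ℝ⁻.
x=-1.23: |R|=0.3319
R=1: x+13/35x²=0 ⇒ x=−35/13=-2.6923; min R=1−1/(4·13/35)=0.3269>−1
Confirm numerically:
  x=-1.779: |R|=0.39651 <1
  x=-1.464: |R|=0.33208 <1
  x=-1.379: |R|=0.32732 <1
  x=-3.110: |R|=1.48249 >1
  x=-2.940: |R|=1.27048 >1
Interval (-2.6923, 0).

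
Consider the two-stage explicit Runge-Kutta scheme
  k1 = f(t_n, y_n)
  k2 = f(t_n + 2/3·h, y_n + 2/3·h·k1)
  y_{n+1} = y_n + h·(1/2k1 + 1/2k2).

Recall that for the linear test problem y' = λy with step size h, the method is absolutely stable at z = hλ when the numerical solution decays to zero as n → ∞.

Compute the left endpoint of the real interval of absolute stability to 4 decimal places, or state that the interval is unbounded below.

z* = -3.0000.

Test eqn y'=λy, z=hλ:
  k1=λy_n ⇒ h·k1=z·y_n;  k2=λ(1+2/3z)y_n ⇒ h·k2=z(1+2/3z)y_n
  y_{n+1}/y_n = 1 + 1/2z + 1/2z(1+2/3z) = 1 + z + 1/3z²
  so R(z) = 1 + z + 1/3z².

Find x<0 with |R(x)|<1.
x=-1.21: |R|=0.2780
R=1: x+1/3x²=0 ⇒ x=−3=-3.0000; min R=1−1/(4·1/3)=0.2500>−1
Confirm numerically:
  x=-2.804: |R|=0.81681 <1
  x=-2.627: |R|=0.67338 <1
  x=-1.922: |R|=0.30936 <1
  x=-3.263: |R|=1.28606 >1
  x=-3.149: |R|=1.15640 >1
Stable set (-3.0000, 0).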